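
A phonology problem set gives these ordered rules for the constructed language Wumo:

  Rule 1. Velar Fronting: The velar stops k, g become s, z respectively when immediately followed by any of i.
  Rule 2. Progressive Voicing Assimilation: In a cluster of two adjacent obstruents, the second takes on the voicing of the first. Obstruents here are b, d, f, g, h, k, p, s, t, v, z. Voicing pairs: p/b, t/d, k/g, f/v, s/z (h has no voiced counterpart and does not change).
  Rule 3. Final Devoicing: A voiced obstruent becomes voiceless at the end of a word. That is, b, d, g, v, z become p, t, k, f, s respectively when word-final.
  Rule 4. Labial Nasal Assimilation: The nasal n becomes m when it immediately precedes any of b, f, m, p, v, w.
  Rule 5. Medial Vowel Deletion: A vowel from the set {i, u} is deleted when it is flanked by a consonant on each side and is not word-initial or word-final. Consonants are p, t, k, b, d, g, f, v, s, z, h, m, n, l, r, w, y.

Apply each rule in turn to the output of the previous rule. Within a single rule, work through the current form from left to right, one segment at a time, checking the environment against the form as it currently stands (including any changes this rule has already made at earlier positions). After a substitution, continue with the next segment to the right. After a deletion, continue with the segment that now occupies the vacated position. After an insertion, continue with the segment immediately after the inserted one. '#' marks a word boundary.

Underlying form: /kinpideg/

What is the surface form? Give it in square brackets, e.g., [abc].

Rule 1 Velar Fronting: [kinpideg] → [sinpideg]
Rule 2 Progressive Voicing Assimilation: no change — [sinpideg]
Rule 3 Final Devoicing: [sinpideg] → [sinpidek]
Rule 4 Labial Nasal Assimilation: [sinpidek] → [simpidek]
Rule 5 Medial Vowel Deletion: [simpidek] → [smpdek]

[smpdek]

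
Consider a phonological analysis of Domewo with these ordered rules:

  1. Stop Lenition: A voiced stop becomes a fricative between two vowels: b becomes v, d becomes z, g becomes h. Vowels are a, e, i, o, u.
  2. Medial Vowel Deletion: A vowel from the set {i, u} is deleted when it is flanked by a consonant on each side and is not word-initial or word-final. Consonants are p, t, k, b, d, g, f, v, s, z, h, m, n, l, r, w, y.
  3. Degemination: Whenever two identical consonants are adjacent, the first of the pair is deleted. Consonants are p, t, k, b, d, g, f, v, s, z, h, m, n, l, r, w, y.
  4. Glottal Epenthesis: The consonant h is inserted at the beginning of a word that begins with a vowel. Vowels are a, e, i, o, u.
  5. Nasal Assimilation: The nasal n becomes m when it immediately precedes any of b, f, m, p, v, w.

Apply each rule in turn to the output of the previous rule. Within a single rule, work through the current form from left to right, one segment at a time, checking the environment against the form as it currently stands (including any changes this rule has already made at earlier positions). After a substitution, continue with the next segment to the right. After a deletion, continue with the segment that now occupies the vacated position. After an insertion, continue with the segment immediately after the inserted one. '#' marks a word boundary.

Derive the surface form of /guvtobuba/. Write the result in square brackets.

[gvtova]

1 Stop Lenition: [guvtobuba] → [guvtovuva]
2 Medial Vowel Deletion: [guvtovuva] → [gvtovva]
3 Degemination: [gvtovva] → [gvtova]
4 Glottal Epenthesis: no change — [gvtova]
5 Nasal Assimilation: no change — [gvtova]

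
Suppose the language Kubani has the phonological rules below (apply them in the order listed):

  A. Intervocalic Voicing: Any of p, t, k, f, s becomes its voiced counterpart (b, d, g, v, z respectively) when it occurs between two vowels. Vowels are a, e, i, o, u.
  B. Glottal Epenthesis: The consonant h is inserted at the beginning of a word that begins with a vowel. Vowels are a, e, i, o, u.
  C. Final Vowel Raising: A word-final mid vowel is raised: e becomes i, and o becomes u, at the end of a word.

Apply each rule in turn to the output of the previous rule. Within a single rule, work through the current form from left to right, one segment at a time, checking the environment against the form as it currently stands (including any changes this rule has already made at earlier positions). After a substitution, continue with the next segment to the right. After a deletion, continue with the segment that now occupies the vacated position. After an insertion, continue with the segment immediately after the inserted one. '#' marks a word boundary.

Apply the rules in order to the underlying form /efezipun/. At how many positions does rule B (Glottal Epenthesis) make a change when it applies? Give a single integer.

1

A Intervocalic Voicing: [efezipun] → [evezibun]
B Glottal Epenthesis: [evezibun] → [hevezibun]
C Final Vowel Raising: no change — [hevezibun]
Rule B changed 1 position(s).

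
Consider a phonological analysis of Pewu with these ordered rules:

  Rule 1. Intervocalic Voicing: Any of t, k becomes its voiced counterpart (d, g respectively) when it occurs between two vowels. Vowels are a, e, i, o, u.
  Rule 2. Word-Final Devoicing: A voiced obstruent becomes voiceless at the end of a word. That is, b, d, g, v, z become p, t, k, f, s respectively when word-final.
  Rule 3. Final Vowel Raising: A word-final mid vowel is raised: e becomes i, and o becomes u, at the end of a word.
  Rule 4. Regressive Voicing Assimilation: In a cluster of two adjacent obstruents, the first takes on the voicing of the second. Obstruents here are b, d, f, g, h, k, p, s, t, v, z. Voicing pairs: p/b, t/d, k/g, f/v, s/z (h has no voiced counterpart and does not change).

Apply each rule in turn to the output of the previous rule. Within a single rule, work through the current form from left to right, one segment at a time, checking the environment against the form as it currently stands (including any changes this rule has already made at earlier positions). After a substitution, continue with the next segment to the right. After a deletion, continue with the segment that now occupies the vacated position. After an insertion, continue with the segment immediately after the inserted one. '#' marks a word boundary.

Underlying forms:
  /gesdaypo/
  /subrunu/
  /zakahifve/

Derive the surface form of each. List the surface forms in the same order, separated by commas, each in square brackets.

[gezdaypu], [subrunu], [zagahivvi]

/gesdaypo/:
  Rule 1 Intervocalic Voicing: no change — [gesdaypo]
  Rule 2 Word-Final Devoicing: no change — [gesdaypo]
  Rule 3 Final Vowel Raising: [gesdaypo] → [gesdaypu]
  Rule 4 Regressive Voicing Assimilation: [gesdaypu] → [gezdaypu]
/subrunu/:
  Rule 1 Intervocalic Voicing: no change — [subrunu]
  Rule 2 Word-Final Devoicing: no change — [subrunu]
  Rule 3 Final Vowel Raising: no change — [subrunu]
  Rule 4 Regressive Voicing Assimilation: no change — [subrunu]
/zakahifve/:
  Rule 1 Intervocalic Voicing: [zakahifve] → [zagahifve]
  Rule 2 Word-Final Devoicing: no change — [zagahifve]
  Rule 3 Final Vowel Raising: [zagahifve] → [zagahifvi]
  Rule 4 Regressive Voicing Assimilation: [zagahifvi] → [zagahivvi]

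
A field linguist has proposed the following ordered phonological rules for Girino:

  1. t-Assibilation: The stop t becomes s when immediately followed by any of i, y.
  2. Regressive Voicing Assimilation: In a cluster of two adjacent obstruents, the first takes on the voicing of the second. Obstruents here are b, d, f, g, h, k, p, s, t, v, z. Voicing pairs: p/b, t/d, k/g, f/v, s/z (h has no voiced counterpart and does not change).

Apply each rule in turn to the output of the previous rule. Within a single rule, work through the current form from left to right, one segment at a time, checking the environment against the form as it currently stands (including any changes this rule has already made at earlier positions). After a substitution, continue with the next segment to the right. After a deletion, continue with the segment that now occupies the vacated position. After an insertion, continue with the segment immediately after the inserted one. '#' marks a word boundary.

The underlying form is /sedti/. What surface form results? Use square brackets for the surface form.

1 t-Assibilation: [sedti] → [sedsi]
2 Regressive Voicing Assimilation: [sedsi] → [setsi]

[setsi]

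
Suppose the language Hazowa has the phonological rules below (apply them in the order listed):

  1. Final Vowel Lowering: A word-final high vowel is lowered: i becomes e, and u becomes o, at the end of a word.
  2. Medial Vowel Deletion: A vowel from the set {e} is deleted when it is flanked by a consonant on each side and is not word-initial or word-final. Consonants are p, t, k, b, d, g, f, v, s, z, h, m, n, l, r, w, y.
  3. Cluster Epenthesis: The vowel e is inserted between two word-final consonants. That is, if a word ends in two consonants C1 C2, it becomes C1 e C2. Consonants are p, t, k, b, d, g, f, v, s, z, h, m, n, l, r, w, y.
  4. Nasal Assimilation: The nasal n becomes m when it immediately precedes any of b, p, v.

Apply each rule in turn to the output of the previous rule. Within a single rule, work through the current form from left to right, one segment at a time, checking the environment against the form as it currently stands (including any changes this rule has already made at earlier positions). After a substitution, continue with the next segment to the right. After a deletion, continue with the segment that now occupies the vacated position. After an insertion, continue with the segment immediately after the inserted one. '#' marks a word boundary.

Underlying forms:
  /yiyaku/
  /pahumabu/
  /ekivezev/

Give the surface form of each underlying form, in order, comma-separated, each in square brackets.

/yiyaku/:
  1 Final Vowel Lowering: [yiyaku] → [yiyako]
  2 Medial Vowel Deletion: no change — [yiyako]
  3 Cluster Epenthesis: no change — [yiyako]
  4 Nasal Assimilation: no change — [yiyako]
/pahumabu/:
  1 Final Vowel Lowering: [pahumabu] → [pahumabo]
  2 Medial Vowel Deletion: no change — [pahumabo]
  3 Cluster Epenthesis: no change — [pahumabo]
  4 Nasal Assimilation: no change — [pahumabo]
/ekivezev/:
  1 Final Vowel Lowering: no change — [ekivezev]
  2 Medial Vowel Deletion: [ekivezev] → [ekivzv]
  3 Cluster Epenthesis: [ekivzv] → [ekivzev]
  4 Nasal Assimilation: no change — [ekivzev]

[yiyako], [pahumabo], [ekivzev]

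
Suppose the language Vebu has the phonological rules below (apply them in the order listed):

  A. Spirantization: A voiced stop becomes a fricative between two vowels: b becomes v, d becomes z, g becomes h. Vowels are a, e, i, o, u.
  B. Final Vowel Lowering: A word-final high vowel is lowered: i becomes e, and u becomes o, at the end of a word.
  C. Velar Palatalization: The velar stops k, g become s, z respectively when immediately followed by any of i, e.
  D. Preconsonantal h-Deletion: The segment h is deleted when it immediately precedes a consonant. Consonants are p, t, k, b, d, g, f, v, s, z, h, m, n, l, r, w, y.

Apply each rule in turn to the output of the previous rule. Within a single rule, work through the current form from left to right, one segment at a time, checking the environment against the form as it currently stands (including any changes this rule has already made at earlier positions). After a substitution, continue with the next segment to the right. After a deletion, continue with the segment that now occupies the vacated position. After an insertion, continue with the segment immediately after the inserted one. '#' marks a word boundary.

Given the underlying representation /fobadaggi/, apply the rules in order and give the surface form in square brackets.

[fovazagze]

A Spirantization: [fobadaggi] → [fovazaggi]
B Final Vowel Lowering: [fovazaggi] → [fovazagge]
C Velar Palatalization: [fovazagge] → [fovazagze]
D Preconsonantal h-Deletion: no change — [fovazagze]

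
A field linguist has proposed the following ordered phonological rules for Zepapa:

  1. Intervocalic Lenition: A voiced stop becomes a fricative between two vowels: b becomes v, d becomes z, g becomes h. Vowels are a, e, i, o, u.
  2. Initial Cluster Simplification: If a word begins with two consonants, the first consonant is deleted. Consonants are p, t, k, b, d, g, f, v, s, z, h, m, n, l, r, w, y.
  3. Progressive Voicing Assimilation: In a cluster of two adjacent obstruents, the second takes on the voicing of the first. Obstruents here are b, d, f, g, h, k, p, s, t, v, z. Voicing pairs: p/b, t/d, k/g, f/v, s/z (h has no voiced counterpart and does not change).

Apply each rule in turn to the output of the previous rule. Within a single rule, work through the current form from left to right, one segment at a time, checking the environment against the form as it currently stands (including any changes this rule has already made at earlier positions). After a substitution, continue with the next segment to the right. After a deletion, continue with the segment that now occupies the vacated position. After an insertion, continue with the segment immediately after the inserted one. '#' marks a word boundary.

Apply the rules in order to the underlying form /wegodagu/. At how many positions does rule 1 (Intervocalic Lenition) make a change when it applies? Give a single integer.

1 Intervocalic Lenition: [wegodagu] → [wehozahu]
2 Initial Cluster Simplification: no change — [wehozahu]
3 Progressive Voicing Assimilation: no change — [wehozahu]
Rule 1 changed 3 position(s).

3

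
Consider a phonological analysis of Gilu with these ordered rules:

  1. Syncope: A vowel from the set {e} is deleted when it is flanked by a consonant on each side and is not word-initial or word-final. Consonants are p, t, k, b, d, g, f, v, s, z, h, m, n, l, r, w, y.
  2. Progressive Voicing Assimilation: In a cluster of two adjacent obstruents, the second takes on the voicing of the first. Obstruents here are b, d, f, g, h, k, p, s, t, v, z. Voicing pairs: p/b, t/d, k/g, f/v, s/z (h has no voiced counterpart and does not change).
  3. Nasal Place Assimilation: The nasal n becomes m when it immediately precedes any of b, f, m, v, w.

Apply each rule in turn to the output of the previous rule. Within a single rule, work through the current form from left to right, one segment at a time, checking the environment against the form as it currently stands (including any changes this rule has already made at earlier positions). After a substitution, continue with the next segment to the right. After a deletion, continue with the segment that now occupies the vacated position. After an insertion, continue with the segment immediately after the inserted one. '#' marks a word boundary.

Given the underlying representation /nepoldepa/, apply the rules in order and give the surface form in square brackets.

[npoldba]

1 Syncope: [nepoldepa] → [npoldpa]
2 Progressive Voicing Assimilation: [npoldpa] → [npoldba]
3 Nasal Place Assimilation: no change — [npoldba]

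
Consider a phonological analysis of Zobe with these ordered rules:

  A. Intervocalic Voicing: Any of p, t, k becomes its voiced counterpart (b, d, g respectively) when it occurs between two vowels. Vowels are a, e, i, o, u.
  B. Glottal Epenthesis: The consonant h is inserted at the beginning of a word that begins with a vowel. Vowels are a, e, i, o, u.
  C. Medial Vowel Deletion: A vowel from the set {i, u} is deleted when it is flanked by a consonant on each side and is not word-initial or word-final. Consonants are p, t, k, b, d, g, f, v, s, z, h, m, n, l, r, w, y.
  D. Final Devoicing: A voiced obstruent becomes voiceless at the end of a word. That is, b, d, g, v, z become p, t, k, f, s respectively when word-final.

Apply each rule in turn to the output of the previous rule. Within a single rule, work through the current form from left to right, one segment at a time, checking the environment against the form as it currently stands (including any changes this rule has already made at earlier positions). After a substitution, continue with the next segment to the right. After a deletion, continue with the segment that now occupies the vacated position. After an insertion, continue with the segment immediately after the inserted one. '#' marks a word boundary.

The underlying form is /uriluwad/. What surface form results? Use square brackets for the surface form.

[hrlwat]

A Intervocalic Voicing: no change — [uriluwad]
B Glottal Epenthesis: [uriluwad] → [huriluwad]
C Medial Vowel Deletion: [huriluwad] → [hrlwad]
D Final Devoicing: [hrlwad] → [hrlwat]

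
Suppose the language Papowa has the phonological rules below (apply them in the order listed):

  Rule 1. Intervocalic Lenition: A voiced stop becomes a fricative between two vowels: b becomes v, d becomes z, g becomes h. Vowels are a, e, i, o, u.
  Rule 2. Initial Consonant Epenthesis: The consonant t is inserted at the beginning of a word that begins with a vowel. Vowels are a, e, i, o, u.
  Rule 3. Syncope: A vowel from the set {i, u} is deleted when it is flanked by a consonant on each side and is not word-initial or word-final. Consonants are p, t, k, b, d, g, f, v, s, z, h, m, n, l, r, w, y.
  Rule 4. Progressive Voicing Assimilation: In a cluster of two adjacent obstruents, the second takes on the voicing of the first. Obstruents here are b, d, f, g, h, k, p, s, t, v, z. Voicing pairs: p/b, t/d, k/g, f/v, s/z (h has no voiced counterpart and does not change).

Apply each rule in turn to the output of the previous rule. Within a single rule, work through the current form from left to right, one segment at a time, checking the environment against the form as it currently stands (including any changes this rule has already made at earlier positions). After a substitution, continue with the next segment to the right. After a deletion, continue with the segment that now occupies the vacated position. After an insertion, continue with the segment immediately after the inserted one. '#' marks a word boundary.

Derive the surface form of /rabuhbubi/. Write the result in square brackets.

[ravhpfi]

Rule 1 Intervocalic Lenition: [rabuhbubi] → [ravuhbuvi]
Rule 2 Initial Consonant Epenthesis: no change — [ravuhbuvi]
Rule 3 Syncope: [ravuhbuvi] → [ravhbvi]
Rule 4 Progressive Voicing Assimilation: [ravhbvi] → [ravhpfi]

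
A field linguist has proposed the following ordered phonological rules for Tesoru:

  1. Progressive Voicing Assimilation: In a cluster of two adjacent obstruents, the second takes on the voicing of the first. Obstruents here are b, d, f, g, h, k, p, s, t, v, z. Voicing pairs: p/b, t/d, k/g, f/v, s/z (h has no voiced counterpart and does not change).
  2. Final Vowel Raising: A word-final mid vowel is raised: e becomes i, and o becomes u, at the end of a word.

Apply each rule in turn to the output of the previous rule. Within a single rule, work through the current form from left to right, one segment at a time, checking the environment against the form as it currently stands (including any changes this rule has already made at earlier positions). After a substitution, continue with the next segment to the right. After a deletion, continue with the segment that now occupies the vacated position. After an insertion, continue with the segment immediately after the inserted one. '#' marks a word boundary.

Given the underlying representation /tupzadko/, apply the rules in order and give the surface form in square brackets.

1 Progressive Voicing Assimilation: [tupzadko] → [tupsadgo]
2 Final Vowel Raising: [tupsadgo] → [tupsadgu]

[tupsadgu]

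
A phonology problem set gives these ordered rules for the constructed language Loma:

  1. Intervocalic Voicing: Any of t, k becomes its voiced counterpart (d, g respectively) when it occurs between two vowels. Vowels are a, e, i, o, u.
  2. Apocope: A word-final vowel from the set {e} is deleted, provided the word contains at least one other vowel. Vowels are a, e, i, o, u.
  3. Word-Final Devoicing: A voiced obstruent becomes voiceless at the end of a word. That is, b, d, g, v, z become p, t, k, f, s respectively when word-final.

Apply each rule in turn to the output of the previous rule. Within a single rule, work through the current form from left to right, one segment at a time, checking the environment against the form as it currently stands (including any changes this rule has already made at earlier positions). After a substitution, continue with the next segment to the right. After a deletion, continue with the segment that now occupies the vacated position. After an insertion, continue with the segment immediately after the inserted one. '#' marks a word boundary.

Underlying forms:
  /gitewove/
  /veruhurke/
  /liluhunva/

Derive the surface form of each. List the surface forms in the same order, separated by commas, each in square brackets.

[gidewof], [veruhurk], [liluhunva]

/gitewove/:
  1 Intervocalic Voicing: [gitewove] → [gidewove]
  2 Apocope: [gidewove] → [gidewov]
  3 Word-Final Devoicing: [gidewov] → [gidewof]
/veruhurke/:
  1 Intervocalic Voicing: no change — [veruhurke]
  2 Apocope: [veruhurke] → [veruhurk]
  3 Word-Final Devoicing: no change — [veruhurk]
/liluhunva/:
  1 Intervocalic Voicing: no change — [liluhunva]
  2 Apocope: no change — [liluhunva]
  3 Word-Final Devoicing: no change — [liluhunva]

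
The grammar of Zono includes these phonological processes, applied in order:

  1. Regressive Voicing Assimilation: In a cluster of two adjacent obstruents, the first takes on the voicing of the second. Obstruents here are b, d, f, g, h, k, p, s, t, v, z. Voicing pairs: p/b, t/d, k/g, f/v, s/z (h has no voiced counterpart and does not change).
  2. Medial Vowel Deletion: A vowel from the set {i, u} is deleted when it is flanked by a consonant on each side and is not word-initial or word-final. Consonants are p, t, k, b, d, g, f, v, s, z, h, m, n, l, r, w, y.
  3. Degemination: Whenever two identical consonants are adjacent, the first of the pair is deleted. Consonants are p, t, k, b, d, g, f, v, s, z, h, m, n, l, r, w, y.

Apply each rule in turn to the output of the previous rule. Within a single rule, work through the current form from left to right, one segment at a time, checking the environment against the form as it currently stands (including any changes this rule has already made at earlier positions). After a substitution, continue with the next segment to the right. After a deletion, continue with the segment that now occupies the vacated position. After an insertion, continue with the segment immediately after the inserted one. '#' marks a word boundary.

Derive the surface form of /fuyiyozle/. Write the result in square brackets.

1 Regressive Voicing Assimilation: no change — [fuyiyozle]
2 Medial Vowel Deletion: [fuyiyozle] → [fyyozle]
3 Degemination: [fyyozle] → [fyozle]

[fyozle]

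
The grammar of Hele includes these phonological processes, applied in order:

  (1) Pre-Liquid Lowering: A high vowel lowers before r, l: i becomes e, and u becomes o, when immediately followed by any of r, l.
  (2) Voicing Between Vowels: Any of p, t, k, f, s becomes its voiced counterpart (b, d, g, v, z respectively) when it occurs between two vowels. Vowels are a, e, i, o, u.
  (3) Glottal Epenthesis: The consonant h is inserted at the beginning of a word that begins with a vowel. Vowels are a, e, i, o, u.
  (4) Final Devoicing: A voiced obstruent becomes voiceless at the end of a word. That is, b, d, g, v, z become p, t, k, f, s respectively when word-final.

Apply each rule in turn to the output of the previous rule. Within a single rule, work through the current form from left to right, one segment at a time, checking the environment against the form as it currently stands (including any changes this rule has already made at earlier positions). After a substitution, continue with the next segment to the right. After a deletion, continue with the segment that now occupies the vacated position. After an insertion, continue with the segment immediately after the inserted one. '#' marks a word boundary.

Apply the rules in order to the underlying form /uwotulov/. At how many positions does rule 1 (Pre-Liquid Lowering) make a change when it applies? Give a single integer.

1

(1) Pre-Liquid Lowering: [uwotulov] → [uwotolov]
(2) Voicing Between Vowels: [uwotolov] → [uwodolov]
(3) Glottal Epenthesis: [uwodolov] → [huwodolov]
(4) Final Devoicing: [huwodolov] → [huwodolof]
Rule 1 changed 1 position(s).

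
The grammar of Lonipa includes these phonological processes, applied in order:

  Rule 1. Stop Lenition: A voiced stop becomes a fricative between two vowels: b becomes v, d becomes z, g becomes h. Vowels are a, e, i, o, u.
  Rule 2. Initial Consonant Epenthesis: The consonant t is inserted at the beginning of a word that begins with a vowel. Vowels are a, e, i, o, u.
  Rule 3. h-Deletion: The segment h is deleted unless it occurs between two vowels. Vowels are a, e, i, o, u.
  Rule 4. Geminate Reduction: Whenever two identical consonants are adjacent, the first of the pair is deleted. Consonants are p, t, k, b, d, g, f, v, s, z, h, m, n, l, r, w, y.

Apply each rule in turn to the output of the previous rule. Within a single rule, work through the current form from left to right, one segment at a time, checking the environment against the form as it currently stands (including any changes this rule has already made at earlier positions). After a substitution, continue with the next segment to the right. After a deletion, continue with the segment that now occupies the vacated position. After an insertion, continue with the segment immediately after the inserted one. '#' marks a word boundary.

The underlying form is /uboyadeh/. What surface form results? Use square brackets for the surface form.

Rule 1 Stop Lenition: [uboyadeh] → [uvoyazeh]
Rule 2 Initial Consonant Epenthesis: [uvoyazeh] → [tuvoyazeh]
Rule 3 h-Deletion: [tuvoyazeh] → [tuvoyaze]
Rule 4 Geminate Reduction: no change — [tuvoyaze]

[tuvoyaze]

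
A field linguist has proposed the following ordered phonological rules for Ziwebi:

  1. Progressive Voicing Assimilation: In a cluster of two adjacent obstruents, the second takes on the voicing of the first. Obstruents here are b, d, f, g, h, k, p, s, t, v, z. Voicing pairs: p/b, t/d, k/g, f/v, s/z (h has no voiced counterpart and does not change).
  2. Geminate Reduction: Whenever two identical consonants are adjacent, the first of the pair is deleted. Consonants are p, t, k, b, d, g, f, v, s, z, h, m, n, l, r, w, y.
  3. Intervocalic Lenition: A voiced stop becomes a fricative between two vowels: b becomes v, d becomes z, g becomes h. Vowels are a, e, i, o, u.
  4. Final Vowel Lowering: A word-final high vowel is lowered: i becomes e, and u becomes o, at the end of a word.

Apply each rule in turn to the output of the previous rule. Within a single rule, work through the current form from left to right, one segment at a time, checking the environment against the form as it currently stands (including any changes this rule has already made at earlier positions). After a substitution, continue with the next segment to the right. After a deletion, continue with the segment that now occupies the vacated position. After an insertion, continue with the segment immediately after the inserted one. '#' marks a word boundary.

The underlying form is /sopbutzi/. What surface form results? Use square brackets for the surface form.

1 Progressive Voicing Assimilation: [sopbutzi] → [sopputsi]
2 Geminate Reduction: [sopputsi] → [soputsi]
3 Intervocalic Lenition: no change — [soputsi]
4 Final Vowel Lowering: [soputsi] → [soputse]

[soputse]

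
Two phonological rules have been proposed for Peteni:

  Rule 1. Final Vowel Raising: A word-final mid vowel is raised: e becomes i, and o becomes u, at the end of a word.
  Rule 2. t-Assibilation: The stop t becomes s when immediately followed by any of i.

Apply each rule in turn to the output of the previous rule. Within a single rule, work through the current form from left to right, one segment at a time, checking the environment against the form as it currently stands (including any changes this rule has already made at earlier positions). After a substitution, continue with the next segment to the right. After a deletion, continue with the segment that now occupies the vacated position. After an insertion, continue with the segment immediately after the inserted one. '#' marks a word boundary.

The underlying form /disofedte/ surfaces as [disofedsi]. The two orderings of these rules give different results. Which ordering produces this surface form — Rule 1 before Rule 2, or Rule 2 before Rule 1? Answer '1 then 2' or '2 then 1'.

1 then 2

Order 1 then 2:
  1 Final Vowel Raising: [disofedte] → [disofedti]
  2 t-Assibilation: [disofedti] → [disofedsi]
  result: [disofedsi]
Order 2 then 1:
  2 t-Assibilation: no change — [disofedte]
  1 Final Vowel Raising: [disofedte] → [disofedti]
  result: [disofedti]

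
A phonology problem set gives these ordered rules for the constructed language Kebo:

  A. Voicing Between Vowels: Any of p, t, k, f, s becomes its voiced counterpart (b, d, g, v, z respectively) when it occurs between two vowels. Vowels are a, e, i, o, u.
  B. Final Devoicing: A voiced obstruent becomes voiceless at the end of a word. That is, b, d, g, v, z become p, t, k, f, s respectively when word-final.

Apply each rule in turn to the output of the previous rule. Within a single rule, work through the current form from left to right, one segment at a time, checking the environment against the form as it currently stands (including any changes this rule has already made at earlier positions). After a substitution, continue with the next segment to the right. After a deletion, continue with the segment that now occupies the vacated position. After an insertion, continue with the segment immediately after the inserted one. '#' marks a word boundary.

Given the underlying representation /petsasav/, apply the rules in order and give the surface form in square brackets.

[petsazaf]

A Voicing Between Vowels: [petsasav] → [petsazav]
B Final Devoicing: [petsazav] → [petsazaf]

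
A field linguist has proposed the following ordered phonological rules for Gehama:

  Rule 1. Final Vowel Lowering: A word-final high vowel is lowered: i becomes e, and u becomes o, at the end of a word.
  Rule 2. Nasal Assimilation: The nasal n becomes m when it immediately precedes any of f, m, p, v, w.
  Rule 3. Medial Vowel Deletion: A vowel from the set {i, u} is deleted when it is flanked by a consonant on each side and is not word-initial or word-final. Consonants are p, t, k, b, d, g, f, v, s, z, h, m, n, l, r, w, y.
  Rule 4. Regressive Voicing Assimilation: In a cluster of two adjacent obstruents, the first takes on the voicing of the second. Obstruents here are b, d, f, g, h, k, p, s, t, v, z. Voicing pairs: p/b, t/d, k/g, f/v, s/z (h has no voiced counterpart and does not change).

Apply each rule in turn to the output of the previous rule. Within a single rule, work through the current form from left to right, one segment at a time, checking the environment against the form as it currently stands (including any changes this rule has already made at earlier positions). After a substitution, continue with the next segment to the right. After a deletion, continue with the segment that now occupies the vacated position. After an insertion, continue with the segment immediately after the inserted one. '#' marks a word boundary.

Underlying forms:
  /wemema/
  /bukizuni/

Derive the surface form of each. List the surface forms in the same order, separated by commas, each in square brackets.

[wemema], [pgzne]

/wemema/:
  Rule 1 Final Vowel Lowering: no change — [wemema]
  Rule 2 Nasal Assimilation: no change — [wemema]
  Rule 3 Medial Vowel Deletion: no change — [wemema]
  Rule 4 Regressive Voicing Assimilation: no change — [wemema]
/bukizuni/:
  Rule 1 Final Vowel Lowering: [bukizuni] → [bukizune]
  Rule 2 Nasal Assimilation: no change — [bukizune]
  Rule 3 Medial Vowel Deletion: [bukizune] → [bkzne]
  Rule 4 Regressive Voicing Assimilation: [bkzne] → [pgzne]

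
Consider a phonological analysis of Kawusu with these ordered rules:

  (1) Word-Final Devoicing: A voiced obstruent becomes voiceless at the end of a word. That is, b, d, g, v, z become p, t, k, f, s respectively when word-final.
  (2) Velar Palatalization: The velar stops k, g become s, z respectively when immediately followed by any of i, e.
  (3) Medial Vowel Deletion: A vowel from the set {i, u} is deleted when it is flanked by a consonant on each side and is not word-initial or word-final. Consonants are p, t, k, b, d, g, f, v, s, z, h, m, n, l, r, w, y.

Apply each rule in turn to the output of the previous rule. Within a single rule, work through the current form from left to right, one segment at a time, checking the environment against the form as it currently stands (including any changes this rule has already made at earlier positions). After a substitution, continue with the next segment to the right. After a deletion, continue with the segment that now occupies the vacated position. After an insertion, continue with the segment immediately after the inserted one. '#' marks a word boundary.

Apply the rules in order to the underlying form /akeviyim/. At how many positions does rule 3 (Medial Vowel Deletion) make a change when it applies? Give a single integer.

(1) Word-Final Devoicing: no change — [akeviyim]
(2) Velar Palatalization: [akeviyim] → [aseviyim]
(3) Medial Vowel Deletion: [aseviyim] → [asevym]
Rule 3 changed 2 position(s).

2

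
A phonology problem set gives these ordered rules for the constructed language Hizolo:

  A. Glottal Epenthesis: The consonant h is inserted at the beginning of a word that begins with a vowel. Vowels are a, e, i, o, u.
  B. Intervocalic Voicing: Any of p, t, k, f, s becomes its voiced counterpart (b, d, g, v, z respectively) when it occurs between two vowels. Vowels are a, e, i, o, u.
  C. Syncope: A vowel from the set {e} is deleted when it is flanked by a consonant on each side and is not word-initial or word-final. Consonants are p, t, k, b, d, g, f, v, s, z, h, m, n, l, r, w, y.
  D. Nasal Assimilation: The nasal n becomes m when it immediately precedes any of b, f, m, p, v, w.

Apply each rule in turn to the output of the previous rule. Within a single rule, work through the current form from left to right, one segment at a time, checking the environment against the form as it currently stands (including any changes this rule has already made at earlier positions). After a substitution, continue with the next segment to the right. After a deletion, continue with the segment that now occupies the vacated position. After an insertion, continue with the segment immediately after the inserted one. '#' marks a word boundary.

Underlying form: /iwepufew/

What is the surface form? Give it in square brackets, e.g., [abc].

A Glottal Epenthesis: [iwepufew] → [hiwepufew]
B Intervocalic Voicing: [hiwepufew] → [hiwebuvew]
C Syncope: [hiwebuvew] → [hiwbuvw]
D Nasal Assimilation: no change — [hiwbuvw]

[hiwbuvw]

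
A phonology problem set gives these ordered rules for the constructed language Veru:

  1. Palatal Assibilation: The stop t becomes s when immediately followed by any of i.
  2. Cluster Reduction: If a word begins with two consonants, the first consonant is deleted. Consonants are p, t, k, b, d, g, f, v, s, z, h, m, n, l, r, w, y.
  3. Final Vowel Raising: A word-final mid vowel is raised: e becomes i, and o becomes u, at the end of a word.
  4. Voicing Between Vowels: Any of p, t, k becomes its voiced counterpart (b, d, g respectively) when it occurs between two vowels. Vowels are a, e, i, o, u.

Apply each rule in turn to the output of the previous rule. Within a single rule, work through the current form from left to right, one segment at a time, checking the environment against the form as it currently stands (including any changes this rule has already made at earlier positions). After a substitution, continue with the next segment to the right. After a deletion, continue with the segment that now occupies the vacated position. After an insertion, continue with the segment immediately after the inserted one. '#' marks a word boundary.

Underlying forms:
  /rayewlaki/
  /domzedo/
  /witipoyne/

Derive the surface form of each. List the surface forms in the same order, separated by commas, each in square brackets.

[rayewlagi], [domzedu], [wisiboyni]

/rayewlaki/:
  1 Palatal Assibilation: no change — [rayewlaki]
  2 Cluster Reduction: no change — [rayewlaki]
  3 Final Vowel Raising: no change — [rayewlaki]
  4 Voicing Between Vowels: [rayewlaki] → [rayewlagi]
/domzedo/:
  1 Palatal Assibilation: no change — [domzedo]
  2 Cluster Reduction: no change — [domzedo]
  3 Final Vowel Raising: [domzedo] → [domzedu]
  4 Voicing Between Vowels: no change — [domzedu]
/witipoyne/:
  1 Palatal Assibilation: [witipoyne] → [wisipoyne]
  2 Cluster Reduction: no change — [wisipoyne]
  3 Final Vowel Raising: [wisipoyne] → [wisipoyni]
  4 Voicing Between Vowels: [wisipoyni] → [wisiboyni]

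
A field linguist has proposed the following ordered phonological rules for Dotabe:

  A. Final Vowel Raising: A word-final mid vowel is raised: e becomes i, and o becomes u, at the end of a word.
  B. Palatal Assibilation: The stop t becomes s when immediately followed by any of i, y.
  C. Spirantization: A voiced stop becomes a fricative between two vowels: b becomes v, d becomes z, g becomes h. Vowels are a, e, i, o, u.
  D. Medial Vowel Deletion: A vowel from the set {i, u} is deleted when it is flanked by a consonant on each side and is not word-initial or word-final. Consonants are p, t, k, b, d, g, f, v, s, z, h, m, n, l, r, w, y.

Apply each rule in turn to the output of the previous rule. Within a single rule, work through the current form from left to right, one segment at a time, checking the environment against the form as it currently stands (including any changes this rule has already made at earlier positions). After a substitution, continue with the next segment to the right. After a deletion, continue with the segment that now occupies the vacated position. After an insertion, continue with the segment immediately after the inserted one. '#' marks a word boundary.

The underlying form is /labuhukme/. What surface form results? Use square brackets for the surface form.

A Final Vowel Raising: [labuhukme] → [labuhukmi]
B Palatal Assibilation: no change — [labuhukmi]
C Spirantization: [labuhukmi] → [lavuhukmi]
D Medial Vowel Deletion: [lavuhukmi] → [lavhkmi]

[lavhkmi]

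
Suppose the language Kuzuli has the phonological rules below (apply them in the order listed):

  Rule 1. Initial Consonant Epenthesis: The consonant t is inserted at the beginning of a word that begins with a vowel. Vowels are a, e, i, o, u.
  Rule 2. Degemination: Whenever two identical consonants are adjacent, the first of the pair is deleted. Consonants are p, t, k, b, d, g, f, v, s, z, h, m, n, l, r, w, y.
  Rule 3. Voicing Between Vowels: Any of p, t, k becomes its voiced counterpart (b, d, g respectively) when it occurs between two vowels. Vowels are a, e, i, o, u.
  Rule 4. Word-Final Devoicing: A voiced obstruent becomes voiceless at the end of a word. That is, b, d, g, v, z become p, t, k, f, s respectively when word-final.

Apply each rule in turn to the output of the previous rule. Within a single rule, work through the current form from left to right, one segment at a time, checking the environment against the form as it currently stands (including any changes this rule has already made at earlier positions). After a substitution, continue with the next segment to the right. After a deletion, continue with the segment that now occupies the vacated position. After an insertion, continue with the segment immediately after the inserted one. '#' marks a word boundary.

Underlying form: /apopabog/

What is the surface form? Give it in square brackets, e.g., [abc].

Rule 1 Initial Consonant Epenthesis: [apopabog] → [tapopabog]
Rule 2 Degemination: no change — [tapopabog]
Rule 3 Voicing Between Vowels: [tapopabog] → [tabobabog]
Rule 4 Word-Final Devoicing: [tabobabog] → [tabobabok]

[tabobabok]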